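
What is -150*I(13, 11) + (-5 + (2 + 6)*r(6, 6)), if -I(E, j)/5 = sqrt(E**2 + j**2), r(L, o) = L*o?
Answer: 283 + 750*sqrt(290) ≈ 13055.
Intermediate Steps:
I(E, j) = -5*sqrt(E**2 + j**2)
-150*I(13, 11) + (-5 + (2 + 6)*r(6, 6)) = -(-750)*sqrt(13**2 + 11**2) + (-5 + (2 + 6)*(6*6)) = -(-750)*sqrt(169 + 121) + (-5 + 8*36) = -(-750)*sqrt(290) + (-5 + 288) = 750*sqrt(290) + 283 = 283 + 750*sqrt(290)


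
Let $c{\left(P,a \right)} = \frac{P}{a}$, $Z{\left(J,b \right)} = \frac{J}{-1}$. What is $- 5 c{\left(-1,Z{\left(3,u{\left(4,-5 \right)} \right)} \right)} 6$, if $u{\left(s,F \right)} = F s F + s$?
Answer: $-10$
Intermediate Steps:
$u{\left(s,F \right)} = s + s F^{2}$ ($u{\left(s,F \right)} = s F^{2} + s = s + s F^{2}$)
$Z{\left(J,b \right)} = - J$ ($Z{\left(J,b \right)} = J \left(-1\right) = - J$)
$- 5 c{\left(-1,Z{\left(3,u{\left(4,-5 \right)} \right)} \right)} 6 = - 5 \left(- \frac{1}{\left(-1\right) 3}\right) 6 = - 5 \left(- \frac{1}{-3}\right) 6 = - 5 \left(\left(-1\right) \left(- \frac{1}{3}\right)\right) 6 = \left(-5\right) \frac{1}{3} \cdot 6 = \left(- \frac{5}{3}\right) 6 = -10$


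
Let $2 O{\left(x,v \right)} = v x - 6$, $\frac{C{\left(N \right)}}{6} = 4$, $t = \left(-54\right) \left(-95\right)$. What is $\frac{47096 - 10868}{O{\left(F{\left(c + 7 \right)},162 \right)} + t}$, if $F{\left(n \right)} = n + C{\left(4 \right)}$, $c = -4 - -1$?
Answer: $\frac{12076}{2465} \approx 4.899$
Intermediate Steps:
$t = 5130$
$C{\left(N \right)} = 24$ ($C{\left(N \right)} = 6 \cdot 4 = 24$)
$c = -3$ ($c = -4 + 1 = -3$)
$F{\left(n \right)} = 24 + n$ ($F{\left(n \right)} = n + 24 = 24 + n$)
$O{\left(x,v \right)} = -3 + \frac{v x}{2}$ ($O{\left(x,v \right)} = \frac{v x - 6}{2} = \frac{-6 + v x}{2} = -3 + \frac{v x}{2}$)
$\frac{47096 - 10868}{O{\left(F{\left(c + 7 \right)},162 \right)} + t} = \frac{47096 - 10868}{\left(-3 + \frac{1}{2} \cdot 162 \left(24 + \left(-3 + 7\right)\right)\right) + 5130} = \frac{36228}{\left(-3 + \frac{1}{2} \cdot 162 \left(24 + 4\right)\right) + 5130} = \frac{36228}{\left(-3 + \frac{1}{2} \cdot 162 \cdot 28\right) + 5130} = \frac{36228}{\left(-3 + 2268\right) + 5130} = \frac{36228}{2265 + 5130} = \frac{36228}{7395} = 36228 \cdot \frac{1}{7395} = \frac{12076}{2465}$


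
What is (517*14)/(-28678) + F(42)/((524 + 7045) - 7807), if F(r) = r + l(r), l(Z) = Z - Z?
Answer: -104540/243763 ≈ -0.42886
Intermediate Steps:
l(Z) = 0
F(r) = r (F(r) = r + 0 = r)
(517*14)/(-28678) + F(42)/((524 + 7045) - 7807) = (517*14)/(-28678) + 42/((524 + 7045) - 7807) = 7238*(-1/28678) + 42/(7569 - 7807) = -3619/14339 + 42/(-238) = -3619/14339 + 42*(-1/238) = -3619/14339 - 3/17 = -104540/243763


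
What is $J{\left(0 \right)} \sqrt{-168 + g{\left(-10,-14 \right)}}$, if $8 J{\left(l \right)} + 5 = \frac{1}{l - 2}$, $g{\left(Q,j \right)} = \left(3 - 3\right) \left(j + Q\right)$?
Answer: $- \frac{11 i \sqrt{42}}{8} \approx - 8.911 i$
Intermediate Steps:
$g{\left(Q,j \right)} = 0$ ($g{\left(Q,j \right)} = 0 \left(Q + j\right) = 0$)
$J{\left(l \right)} = - \frac{5}{8} + \frac{1}{8 \left(-2 + l\right)}$ ($J{\left(l \right)} = - \frac{5}{8} + \frac{1}{8 \left(l - 2\right)} = - \frac{5}{8} + \frac{1}{8 \left(-2 + l\right)}$)
$J{\left(0 \right)} \sqrt{-168 + g{\left(-10,-14 \right)}} = \frac{11 - 0}{8 \left(-2 + 0\right)} \sqrt{-168 + 0} = \frac{11 + 0}{8 \left(-2\right)} \sqrt{-168} = \frac{1}{8} \left(- \frac{1}{2}\right) 11 \cdot 2 i \sqrt{42} = - \frac{11 \cdot 2 i \sqrt{42}}{16} = - \frac{11 i \sqrt{42}}{8}$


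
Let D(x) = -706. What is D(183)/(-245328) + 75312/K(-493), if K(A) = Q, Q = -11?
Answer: -9238067285/1349304 ≈ -6846.5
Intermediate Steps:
K(A) = -11
D(183)/(-245328) + 75312/K(-493) = -706/(-245328) + 75312/(-11) = -706*(-1/245328) + 75312*(-1/11) = 353/122664 - 75312/11 = -9238067285/1349304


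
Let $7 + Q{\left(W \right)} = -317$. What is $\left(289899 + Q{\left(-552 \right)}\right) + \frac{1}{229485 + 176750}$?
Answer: $\frac{117635500126}{406235} \approx 2.8958 \cdot 10^{5}$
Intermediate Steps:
$Q{\left(W \right)} = -324$ ($Q{\left(W \right)} = -7 - 317 = -324$)
$\left(289899 + Q{\left(-552 \right)}\right) + \frac{1}{229485 + 176750} = \left(289899 - 324\right) + \frac{1}{229485 + 176750} = 289575 + \frac{1}{406235} = \frac{117635500126}{406235}$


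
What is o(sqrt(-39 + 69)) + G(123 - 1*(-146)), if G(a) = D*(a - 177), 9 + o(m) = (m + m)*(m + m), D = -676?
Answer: -62081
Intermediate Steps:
o(m) = -9 + 4*m**2 (o(m) = -9 + (m + m)*(m + m) = -9 + (2*m)*(2*m) = -9 + 4*m**2)
G(a) = 119652 - 676*a (G(a) = -676*(a - 177) = -676*(-177 + a) = 119652 - 676*a)
o(sqrt(-39 + 69)) + G(123 - 1*(-146)) = (-9 + 4*(sqrt(-39 + 69))**2) + (119652 - 676*(123 - 1*(-146))) = (-9 + 4*(sqrt(30))**2) + (119652 - 676*(123 + 146)) = (-9 + 4*30) + (119652 - 676*269) = (-9 + 120) + (119652 - 181844) = 111 - 62192 = -62081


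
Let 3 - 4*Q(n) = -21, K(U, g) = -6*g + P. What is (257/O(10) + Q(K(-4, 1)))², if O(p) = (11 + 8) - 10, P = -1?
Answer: 96721/81 ≈ 1194.1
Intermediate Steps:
O(p) = 9 (O(p) = 19 - 10 = 9)
K(U, g) = -1 - 6*g (K(U, g) = -6*g - 1 = -1 - 6*g)
Q(n) = 6 (Q(n) = ¾ - ¼*(-21) = ¾ + 21/4 = 6)
(257/O(10) + Q(K(-4, 1)))² = (257/9 + 6)² = (311/9)² = 96721/81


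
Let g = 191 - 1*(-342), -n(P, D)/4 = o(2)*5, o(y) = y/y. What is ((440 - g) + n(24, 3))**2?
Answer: 12769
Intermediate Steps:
o(y) = 1
n(P, D) = -20 (n(P, D) = -4*5 = -20)
g = 533 (g = 191 + 342 = 533)
((440 - g) + n(24, 3))**2 = ((440 - 1*533) - 20)**2 = ((440 - 533) - 20)**2 = (-93 - 20)**2 = (-113)**2 = 12769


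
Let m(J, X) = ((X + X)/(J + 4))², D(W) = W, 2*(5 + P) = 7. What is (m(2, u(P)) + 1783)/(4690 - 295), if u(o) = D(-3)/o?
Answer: 16051/39555 ≈ 0.40579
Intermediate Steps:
P = -3/2 (P = -5 + (½)*7 = -5 + 7/2 = -3/2 ≈ -1.5000)
u(o) = -3/o
m(J, X) = 4*X²/(4 + J)² (m(J, X) = ((2*X)/(4 + J))² = (2*X/(4 + J))² = 4*X²/(4 + J)²)
(m(2, u(P)) + 1783)/(4690 - 295) = (4*(-3/(-3/2))²/(4 + 2)² + 1783)/(4690 - 295) = (4*(-3*(-⅔))²/6² + 1783)/4395 = (4*2²*(1/36) + 1783)*(1/4395) = (4*4*(1/36) + 1783)*(1/4395) = (4/9 + 1783)*(1/4395) = (16051/9)*(1/4395) = 16051/39555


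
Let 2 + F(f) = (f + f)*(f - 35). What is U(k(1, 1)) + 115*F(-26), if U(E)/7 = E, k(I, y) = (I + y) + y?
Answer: 364571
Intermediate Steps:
F(f) = -2 + 2*f*(-35 + f) (F(f) = -2 + (f + f)*(f - 35) = -2 + (2*f)*(-35 + f) = -2 + 2*f*(-35 + f))
k(I, y) = I + 2*y
U(E) = 7*E
U(k(1, 1)) + 115*F(-26) = 7*(1 + 2*1) + 115*(-2 - 70*(-26) + 2*(-26)²) = 7*(1 + 2) + 115*(-2 + 1820 + 2*676) = 7*3 + 115*(-2 + 1820 + 1352) = 21 + 115*3170 = 21 + 364550 = 364571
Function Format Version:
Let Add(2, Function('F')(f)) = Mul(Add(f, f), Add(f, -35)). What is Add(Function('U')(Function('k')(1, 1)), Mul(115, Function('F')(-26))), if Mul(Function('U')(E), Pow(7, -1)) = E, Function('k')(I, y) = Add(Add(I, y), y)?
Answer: 364571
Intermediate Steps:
Function('F')(f) = Add(-2, Mul(2, f, Add(-35, f))) (Function('F')(f) = Add(-2, Mul(Add(f, f), Add(f, -35))) = Add(-2, Mul(Mul(2, f), Add(-35, f))) = Add(-2, Mul(2, f, Add(-35, f))))
Function('k')(I, y) = Add(I, Mul(2, y))
Function('U')(E) = Mul(7, E)
Add(Function('U')(Function('k')(1, 1)), Mul(115, Function('F')(-26))) = Add(Mul(7, Add(1, Mul(2, 1))), Mul(115, Add(-2, Mul(-70, -26), Mul(2, Pow(-26, 2))))) = Add(Mul(7, Add(1, 2)), Mul(115, Add(-2, 1820, Mul(2, 676)))) = Add(Mul(7, 3), Mul(115, Add(-2, 1820, 1352))) = Add(21, Mul(115, 3170)) = Add(21, 364550) = 364571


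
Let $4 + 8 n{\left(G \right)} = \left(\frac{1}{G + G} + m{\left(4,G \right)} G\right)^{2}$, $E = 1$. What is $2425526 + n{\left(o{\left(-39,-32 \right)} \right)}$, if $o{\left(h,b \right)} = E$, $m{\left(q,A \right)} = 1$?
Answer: $\frac{77616825}{32} \approx 2.4255 \cdot 10^{6}$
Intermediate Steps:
$o{\left(h,b \right)} = 1$
$n{\left(G \right)} = - \frac{1}{2} + \frac{\left(G + \frac{1}{2 G}\right)^{2}}{8}$ ($n{\left(G \right)} = - \frac{1}{2} + \frac{\left(\frac{1}{G + G} + 1 G\right)^{2}}{8} = - \frac{1}{2} + \frac{\left(\frac{1}{2 G} + G\right)^{2}}{8} = - \frac{1}{2} + \frac{\left(G + \frac{1}{2 G}\right)^{2}}{8}$)
$2425526 + n{\left(o{\left(-39,-32 \right)} \right)} = 2425526 + \left(- \frac{3}{8} + \frac{1^{2}}{8} + \frac{1}{32 \cdot 1}\right) = 2425526 + \left(- \frac{3}{8} + \frac{1}{8} \cdot 1 + \frac{1}{32} \cdot 1\right) = 2425526 + \left(- \frac{3}{8} + \frac{1}{8} + \frac{1}{32}\right) = 2425526 - \frac{7}{32} = \frac{77616825}{32}$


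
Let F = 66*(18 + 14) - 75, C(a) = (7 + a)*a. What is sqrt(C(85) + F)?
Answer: sqrt(9857) ≈ 99.282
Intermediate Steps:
C(a) = a*(7 + a)
F = 2037 (F = 66*32 - 75 = 2112 - 75 = 2037)
sqrt(C(85) + F) = sqrt(85*(7 + 85) + 2037) = sqrt(85*92 + 2037) = sqrt(7820 + 2037) = sqrt(9857)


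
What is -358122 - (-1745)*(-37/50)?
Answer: -3594133/10 ≈ -3.5941e+5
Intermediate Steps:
-358122 - (-1745)*(-37/50) = -358122 - (-1745)*(-37*1/50) = -358122 - (-1745)*(-37)/50 = -358122 - 1*12913/10 = -358122 - 12913/10 = -3594133/10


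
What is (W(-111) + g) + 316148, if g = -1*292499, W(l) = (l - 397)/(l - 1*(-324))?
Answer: 5036729/213 ≈ 23647.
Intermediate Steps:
W(l) = (-397 + l)/(324 + l) (W(l) = (-397 + l)/(l + 324) = (-397 + l)/(324 + l))
g = -292499
(W(-111) + g) + 316148 = ((-397 - 111)/(324 - 111) - 292499) + 316148 = (-508/213 - 292499) + 316148 = -62302795/213 + 316148 = 5036729/213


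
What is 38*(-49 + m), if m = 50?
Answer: 38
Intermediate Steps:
38*(-49 + m) = 38*(-49 + 50) = 38*1 = 38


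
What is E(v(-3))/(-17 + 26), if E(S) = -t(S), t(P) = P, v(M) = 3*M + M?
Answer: 4/3 ≈ 1.3333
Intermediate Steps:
v(M) = 4*M
E(S) = -S
E(v(-3))/(-17 + 26) = (-4*(-3))/(-17 + 26) = -1*(-12)/9 = 12*(1/9) = 4/3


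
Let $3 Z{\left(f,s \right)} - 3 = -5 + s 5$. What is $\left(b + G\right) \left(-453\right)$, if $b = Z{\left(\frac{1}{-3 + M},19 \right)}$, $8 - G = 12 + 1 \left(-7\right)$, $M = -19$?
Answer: $-15402$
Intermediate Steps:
$G = 3$ ($G = 8 - \left(12 + 1 \left(-7\right)\right) = 8 - \left(12 - 7\right) = 8 - 5 = 3$)
$Z{\left(f,s \right)} = - \frac{2}{3} + \frac{5 s}{3}$ ($Z{\left(f,s \right)} = 1 + \frac{-5 + s 5}{3} = 1 + \frac{-5 + 5 s}{3} = 1 + \left(- \frac{5}{3} + \frac{5 s}{3}\right) = - \frac{2}{3} + \frac{5 s}{3}$)
$b = 31$ ($b = - \frac{2}{3} + \frac{5}{3} \cdot 19 = - \frac{2}{3} + \frac{95}{3} = 31$)
$\left(b + G\right) \left(-453\right) = \left(31 + 3\right) \left(-453\right) = 34 \left(-453\right) = -15402$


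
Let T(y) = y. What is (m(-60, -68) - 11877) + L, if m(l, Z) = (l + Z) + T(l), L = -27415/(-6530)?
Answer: -15751407/1306 ≈ -12061.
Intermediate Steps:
L = 5483/1306 (L = -27415*(-1/6530) = 5483/1306 ≈ 4.1983)
m(l, Z) = Z + 2*l (m(l, Z) = (l + Z) + l = (Z + l) + l = Z + 2*l)
(m(-60, -68) - 11877) + L = ((-68 + 2*(-60)) - 11877) + 5483/1306 = ((-68 - 120) - 11877) + 5483/1306 = (-188 - 11877) + 5483/1306 = -12065 + 5483/1306 = -15751407/1306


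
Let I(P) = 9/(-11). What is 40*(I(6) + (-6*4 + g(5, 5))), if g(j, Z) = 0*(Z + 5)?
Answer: -10920/11 ≈ -992.73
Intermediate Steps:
g(j, Z) = 0 (g(j, Z) = 0*(5 + Z) = 0)
I(P) = -9/11 (I(P) = 9*(-1/11) = -9/11)
40*(I(6) + (-6*4 + g(5, 5))) = 40*(-9/11 + (-6*4 + 0)) = 40*(-9/11 + (-24 + 0)) = 40*(-9/11 - 24) = 40*(-273/11) = -10920/11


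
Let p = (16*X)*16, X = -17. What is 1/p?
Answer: -1/4352 ≈ -0.00022978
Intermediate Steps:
p = -4352 (p = (16*(-17))*16 = -272*16 = -4352)
1/p = 1/(-4352) = -1/4352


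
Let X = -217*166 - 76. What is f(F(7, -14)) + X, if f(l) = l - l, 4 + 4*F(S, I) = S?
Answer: -36098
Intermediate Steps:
F(S, I) = -1 + S/4
f(l) = 0
X = -36098 (X = -36022 - 76 = -36098)
f(F(7, -14)) + X = 0 - 36098 = -36098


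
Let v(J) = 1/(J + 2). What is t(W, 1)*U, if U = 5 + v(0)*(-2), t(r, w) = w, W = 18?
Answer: 4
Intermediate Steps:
v(J) = 1/(2 + J)
U = 4 (U = 5 - 2/(2 + 0) = 5 - 2/2 = 5 + (1/2)*(-2) = 5 - 1 = 4)
t(W, 1)*U = 1*4 = 4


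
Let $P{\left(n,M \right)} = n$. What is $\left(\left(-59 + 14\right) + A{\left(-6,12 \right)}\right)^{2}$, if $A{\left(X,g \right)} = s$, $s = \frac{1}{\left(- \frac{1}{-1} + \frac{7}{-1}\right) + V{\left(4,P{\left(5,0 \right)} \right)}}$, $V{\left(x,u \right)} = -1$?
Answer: $\frac{99856}{49} \approx 2037.9$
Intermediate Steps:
$s = - \frac{1}{7}$ ($s = \frac{1}{\left(- \frac{1}{-1} + \frac{7}{-1}\right) - 1} = \frac{1}{\left(\left(-1\right) \left(-1\right) + 7 \left(-1\right)\right) - 1} = \frac{1}{\left(1 - 7\right) - 1} = \frac{1}{-6 - 1} = \frac{1}{-7} = - \frac{1}{7} \approx -0.14286$)
$A{\left(X,g \right)} = - \frac{1}{7}$
$\left(\left(-59 + 14\right) + A{\left(-6,12 \right)}\right)^{2} = \left(\left(-59 + 14\right) - \frac{1}{7}\right)^{2} = \left(-45 - \frac{1}{7}\right)^{2} = \left(- \frac{316}{7}\right)^{2} = \frac{99856}{49}$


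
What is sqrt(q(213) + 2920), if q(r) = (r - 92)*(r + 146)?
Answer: 3*sqrt(5151) ≈ 215.31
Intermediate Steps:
q(r) = (-92 + r)*(146 + r)
sqrt(q(213) + 2920) = sqrt((-13432 + 213**2 + 54*213) + 2920) = sqrt((-13432 + 45369 + 11502) + 2920) = sqrt(43439 + 2920) = sqrt(46359) = 3*sqrt(5151)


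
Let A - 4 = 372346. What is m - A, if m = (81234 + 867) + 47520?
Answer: -242729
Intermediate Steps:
A = 372350 (A = 4 + 372346 = 372350)
m = 129621 (m = 82101 + 47520 = 129621)
m - A = 129621 - 1*372350 = 129621 - 372350 = -242729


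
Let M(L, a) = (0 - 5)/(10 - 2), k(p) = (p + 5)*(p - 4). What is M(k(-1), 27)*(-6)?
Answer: 15/4 ≈ 3.7500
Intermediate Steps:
k(p) = (-4 + p)*(5 + p) (k(p) = (5 + p)*(-4 + p) = (-4 + p)*(5 + p))
M(L, a) = -5/8
M(k(-1), 27)*(-6) = -5/8*(-6) = 15/4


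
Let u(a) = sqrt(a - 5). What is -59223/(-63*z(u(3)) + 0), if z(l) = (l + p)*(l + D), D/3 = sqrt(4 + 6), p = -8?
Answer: -19741/(42 + 504*sqrt(10) - 126*I*sqrt(5) + 168*I*sqrt(2)) ≈ -12.059 - 0.32553*I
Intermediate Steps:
u(a) = sqrt(-5 + a)
D = 3*sqrt(10) (D = 3*sqrt(4 + 6) = 3*sqrt(10) ≈ 9.4868)
z(l) = (-8 + l)*(l + 3*sqrt(10)) (z(l) = (l - 8)*(l + 3*sqrt(10)) = (-8 + l)*(l + 3*sqrt(10)))
-59223/(-63*z(u(3)) + 0) = -59223/(-63*((sqrt(-5 + 3))**2 - 24*sqrt(10) - 8*sqrt(-5 + 3) + 3*sqrt(-5 + 3)*sqrt(10)) + 0) = -59223/(-63*((sqrt(-2))**2 - 24*sqrt(10) - 8*I*sqrt(2) + 3*sqrt(-2)*sqrt(10)) + 0) = -59223/(-63*((I*sqrt(2))**2 - 24*sqrt(10) - 8*I*sqrt(2) + 3*(I*sqrt(2))*sqrt(10)) + 0) = -59223/(-63*(-2 - 24*sqrt(10) - 8*I*sqrt(2) + 6*I*sqrt(5)) + 0) = -59223/((126 + 1512*sqrt(10) - 378*I*sqrt(5) + 504*I*sqrt(2)) + 0) = -59223/(126 + 1512*sqrt(10) - 378*I*sqrt(5) + 504*I*sqrt(2))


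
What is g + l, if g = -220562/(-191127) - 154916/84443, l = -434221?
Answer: -7008050148522047/16139337261 ≈ -4.3422e+5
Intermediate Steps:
g = -10983713366/16139337261 (g = -220562*(-1/191127) - 154916*1/84443 = 220562/191127 - 154916/84443 = -10983713366/16139337261 ≈ -0.68056)
g + l = -10983713366/16139337261 - 434221 = -7008050148522047/16139337261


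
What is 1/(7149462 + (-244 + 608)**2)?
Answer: 1/7281958 ≈ 1.3733e-7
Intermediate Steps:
1/(7149462 + (-244 + 608)**2) = 1/(7149462 + 364**2) = 1/(7149462 + 132496) = 1/7281958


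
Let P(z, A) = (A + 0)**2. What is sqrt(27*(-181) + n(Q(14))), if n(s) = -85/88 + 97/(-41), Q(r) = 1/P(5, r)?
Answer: 17*I*sqrt(55069806)/1804 ≈ 69.931*I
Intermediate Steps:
P(z, A) = A**2
Q(r) = r**(-2) (Q(r) = 1/(r**2) = r**(-2))
n(s) = -12021/3608 (n(s) = -85*1/88 + 97*(-1/41) = -85/88 - 97/41 = -12021/3608)
sqrt(27*(-181) + n(Q(14))) = sqrt(27*(-181) - 12021/3608) = sqrt(-4887 - 12021/3608) = sqrt(-17644317/3608) = 17*I*sqrt(55069806)/1804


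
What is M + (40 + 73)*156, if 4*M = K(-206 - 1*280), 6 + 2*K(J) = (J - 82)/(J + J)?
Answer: 8566879/486 ≈ 17627.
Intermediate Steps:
K(J) = -3 + (-82 + J)/(4*J) (K(J) = -3 + ((J - 82)/(J + J))/2 = -3 + ((-82 + J)/((2*J)))/2 = -3 + ((-82 + J)*(1/(2*J)))/2 = -3 + ((-82 + J)/(2*J))/2 = -3 + (-82 + J)/(4*J))
M = -329/486 (M = ((-82 - 11*(-206 - 1*280))/(4*(-206 - 1*280)))/4 = ((-82 - 11*(-206 - 280))/(4*(-206 - 280)))/4 = ((¼)*(-82 - 11*(-486))/(-486))/4 = ((¼)*(-1/486)*(-82 + 5346))/4 = ((¼)*(-1/486)*5264)/4 = (¼)*(-658/243) = -329/486 ≈ -0.67695)
M + (40 + 73)*156 = -329/486 + (40 + 73)*156 = -329/486 + 113*156 = -329/486 + 17628 = 8566879/486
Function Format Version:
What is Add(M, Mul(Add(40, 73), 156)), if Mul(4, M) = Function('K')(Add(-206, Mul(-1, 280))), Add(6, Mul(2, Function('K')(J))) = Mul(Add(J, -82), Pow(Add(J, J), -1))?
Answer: Rational(8566879, 486) ≈ 17627.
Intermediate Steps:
Function('K')(J) = Add(-3, Mul(Rational(1, 4), Pow(J, -1), Add(-82, J))) (Function('K')(J) = Add(-3, Mul(Rational(1, 2), Mul(Add(J, -82), Pow(Add(J, J), -1)))) = Add(-3, Mul(Rational(1, 2), Mul(Add(-82, J), Pow(Mul(2, J), -1)))) = Add(-3, Mul(Rational(1, 2), Mul(Add(-82, J), Mul(Rational(1, 2), Pow(J, -1))))) = Add(-3, Mul(Rational(1, 2), Mul(Rational(1, 2), Pow(J, -1), Add(-82, J)))) = Add(-3, Mul(Rational(1, 4), Pow(J, -1), Add(-82, J))))
M = Rational(-329, 486) (M = Mul(Rational(1, 4), Mul(Rational(1, 4), Pow(Add(-206, Mul(-1, 280)), -1), Add(-82, Mul(-11, Add(-206, Mul(-1, 280)))))) = Mul(Rational(1, 4), Mul(Rational(1, 4), Pow(Add(-206, -280), -1), Add(-82, Mul(-11, Add(-206, -280))))) = Mul(Rational(1, 4), Mul(Rational(1, 4), Pow(-486, -1), Add(-82, Mul(-11, -486)))) = Mul(Rational(1, 4), Mul(Rational(1, 4), Rational(-1, 486), Add(-82, 5346))) = Mul(Rational(1, 4), Mul(Rational(1, 4), Rational(-1, 486), 5264)) = Mul(Rational(1, 4), Rational(-658, 243)) = Rational(-329, 486) ≈ -0.67695)
Add(M, Mul(Add(40, 73), 156)) = Add(Rational(-329, 486), Mul(Add(40, 73), 156)) = Add(Rational(-329, 486), Mul(113, 156)) = Add(Rational(-329, 486), 17628) = Rational(8566879, 486)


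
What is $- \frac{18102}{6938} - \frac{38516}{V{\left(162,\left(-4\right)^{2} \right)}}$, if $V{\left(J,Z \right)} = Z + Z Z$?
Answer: $- \frac{34018469}{235892} \approx -144.21$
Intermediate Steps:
$V{\left(J,Z \right)} = Z + Z^{2}$
$- \frac{18102}{6938} - \frac{38516}{V{\left(162,\left(-4\right)^{2} \right)}} = - \frac{18102}{6938} - \frac{38516}{\left(-4\right)^{2} \left(1 + \left(-4\right)^{2}\right)} = \left(-18102\right) \frac{1}{6938} - \frac{38516}{16 \left(1 + 16\right)} = - \frac{9051}{3469} - \frac{38516}{16 \cdot 17} = - \frac{9051}{3469} - \frac{38516}{272} = - \frac{9051}{3469} - \frac{9629}{68} = - \frac{34018469}{235892}$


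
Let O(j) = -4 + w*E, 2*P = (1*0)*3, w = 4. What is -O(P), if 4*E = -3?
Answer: 7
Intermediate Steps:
E = -3/4 (E = (1/4)*(-3) = -3/4 ≈ -0.75000)
P = 0 (P = ((1*0)*3)/2 = (0*3)/2 = (1/2)*0 = 0)
O(j) = -7 (O(j) = -4 + 4*(-3/4) = -4 - 3 = -7)
-O(P) = -1*(-7) = 7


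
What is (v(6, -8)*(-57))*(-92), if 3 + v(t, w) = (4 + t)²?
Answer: 508668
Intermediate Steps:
v(t, w) = -3 + (4 + t)²
(v(6, -8)*(-57))*(-92) = ((-3 + (4 + 6)²)*(-57))*(-92) = ((-3 + 10²)*(-57))*(-92) = ((-3 + 100)*(-57))*(-92) = (97*(-57))*(-92) = -5529*(-92) = 508668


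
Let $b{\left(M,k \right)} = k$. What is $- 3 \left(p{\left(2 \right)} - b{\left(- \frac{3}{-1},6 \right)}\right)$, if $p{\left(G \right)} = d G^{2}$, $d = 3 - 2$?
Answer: $6$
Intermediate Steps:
$d = 1$ ($d = 3 - 2 = 1$)
$p{\left(G \right)} = G^{2}$ ($p{\left(G \right)} = 1 G^{2} = G^{2}$)
$- 3 \left(p{\left(2 \right)} - b{\left(- \frac{3}{-1},6 \right)}\right) = - 3 \left(2^{2} - 6\right) = - 3 \left(4 - 6\right) = \left(-3\right) \left(-2\right) = 6$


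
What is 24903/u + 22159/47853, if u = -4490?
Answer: -1092189349/214859970 ≈ -5.0833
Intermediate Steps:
24903/u + 22159/47853 = 24903/(-4490) + 22159/47853 = 24903*(-1/4490) + 22159*(1/47853) = -24903/4490 + 22159/47853 = -1092189349/214859970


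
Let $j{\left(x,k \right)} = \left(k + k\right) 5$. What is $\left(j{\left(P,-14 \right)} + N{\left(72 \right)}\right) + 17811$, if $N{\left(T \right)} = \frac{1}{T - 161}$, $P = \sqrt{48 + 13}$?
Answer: $\frac{1572718}{89} \approx 17671.0$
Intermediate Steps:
$P = \sqrt{61} \approx 7.8102$
$j{\left(x,k \right)} = 10 k$ ($j{\left(x,k \right)} = 2 k 5 = 10 k$)
$N{\left(T \right)} = \frac{1}{-161 + T}$
$\left(j{\left(P,-14 \right)} + N{\left(72 \right)}\right) + 17811 = \left(10 \left(-14\right) + \frac{1}{-161 + 72}\right) + 17811 = \left(-140 + \frac{1}{-89}\right) + 17811 = \left(-140 - \frac{1}{89}\right) + 17811 = - \frac{12461}{89} + 17811 = \frac{1572718}{89}$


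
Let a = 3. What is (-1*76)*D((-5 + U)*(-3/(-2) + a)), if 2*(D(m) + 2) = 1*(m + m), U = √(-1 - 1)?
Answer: 1862 - 342*I*√2 ≈ 1862.0 - 483.66*I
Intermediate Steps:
U = I*√2 (U = √(-2) = I*√2 ≈ 1.4142*I)
D(m) = -2 + m (D(m) = -2 + (1*(m + m))/2 = -2 + (1*(2*m))/2 = -2 + (2*m)/2 = -2 + m)
(-1*76)*D((-5 + U)*(-3/(-2) + a)) = (-1*76)*(-2 + (-5 + I*√2)*(-3/(-2) + 3)) = -76*(-2 + (-5 + I*√2)*(-3*(-½) + 3)) = -76*(-2 + (-5 + I*√2)*(3/2 + 3)) = -76*(-2 + (-5 + I*√2)*(9/2)) = -76*(-2 + (-45/2 + 9*I*√2/2)) = -76*(-49/2 + 9*I*√2/2) = 1862 - 342*I*√2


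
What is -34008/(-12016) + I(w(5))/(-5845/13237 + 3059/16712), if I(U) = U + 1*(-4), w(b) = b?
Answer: -12736331083/12271266402 ≈ -1.0379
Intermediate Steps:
I(U) = -4 + U (I(U) = U - 4 = -4 + U)
-34008/(-12016) + I(w(5))/(-5845/13237 + 3059/16712) = -34008/(-12016) + (-4 + 5)/(-5845/13237 + 3059/16712) = -34008*(-1/12016) + 1/(-5845*1/13237 + 3059*(1/16712)) = 4251/1502 + 1/(-835/1891 + 3059/16712) = 4251/1502 + 1/(-8169951/31602392) = 4251/1502 + 1*(-31602392/8169951) = 4251/1502 - 31602392/8169951 = -12736331083/12271266402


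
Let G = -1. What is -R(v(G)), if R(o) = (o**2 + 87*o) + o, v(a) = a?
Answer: 87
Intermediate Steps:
R(o) = o**2 + 88*o
-R(v(G)) = -(-1)*(88 - 1) = -(-1)*87 = -1*(-87) = 87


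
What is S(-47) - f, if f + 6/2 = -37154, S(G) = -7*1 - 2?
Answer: 37148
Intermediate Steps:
S(G) = -9 (S(G) = -7 - 2 = -9)
f = -37157 (f = -3 - 37154 = -37157)
S(-47) - f = -9 - 1*(-37157) = -9 + 37157 = 37148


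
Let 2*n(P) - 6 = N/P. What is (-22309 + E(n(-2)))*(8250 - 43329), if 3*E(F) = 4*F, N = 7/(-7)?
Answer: 782425402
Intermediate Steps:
N = -1 (N = 7*(-1/7) = -1)
n(P) = 3 - 1/(2*P) (n(P) = 3 + (-1/P)/2 = 3 - 1/(2*P))
E(F) = 4*F/3 (E(F) = (4*F)/3 = 4*F/3)
(-22309 + E(n(-2)))*(8250 - 43329) = (-22309 + 4*(3 - 1/2/(-2))/3)*(8250 - 43329) = (-22309 + 4*(3 - 1/2*(-1/2))/3)*(-35079) = (-22309 + 4*(3 + 1/4)/3)*(-35079) = (-22309 + (4/3)*(13/4))*(-35079) = (-22309 + 13/3)*(-35079) = -66914/3*(-35079) = 782425402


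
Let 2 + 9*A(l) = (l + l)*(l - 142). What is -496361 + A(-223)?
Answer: -4304461/9 ≈ -4.7827e+5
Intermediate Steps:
A(l) = -2/9 + 2*l*(-142 + l)/9 (A(l) = -2/9 + ((l + l)*(l - 142))/9 = -2/9 + ((2*l)*(-142 + l))/9 = -2/9 + (2*l*(-142 + l))/9 = -2/9 + 2*l*(-142 + l)/9)
-496361 + A(-223) = -496361 + (-2/9 - 284/9*(-223) + (2/9)*(-223)²) = -496361 + (-2/9 + 63332/9 + (2/9)*49729) = -496361 + (-2/9 + 63332/9 + 99458/9) = -496361 + 162788/9 = -4304461/9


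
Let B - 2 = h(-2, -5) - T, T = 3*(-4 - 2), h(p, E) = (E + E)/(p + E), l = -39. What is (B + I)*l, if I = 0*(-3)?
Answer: -5850/7 ≈ -835.71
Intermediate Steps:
h(p, E) = 2*E/(E + p) (h(p, E) = (2*E)/(E + p) = 2*E/(E + p))
T = -18 (T = 3*(-6) = -18)
B = 150/7 (B = 2 + (2*(-5)/(-5 - 2) - 1*(-18)) = 2 + (2*(-5)/(-7) + 18) = 2 + (2*(-5)*(-1/7) + 18) = 2 + (10/7 + 18) = 2 + 136/7 = 150/7 ≈ 21.429)
I = 0
(B + I)*l = (150/7 + 0)*(-39) = (150/7)*(-39) = -5850/7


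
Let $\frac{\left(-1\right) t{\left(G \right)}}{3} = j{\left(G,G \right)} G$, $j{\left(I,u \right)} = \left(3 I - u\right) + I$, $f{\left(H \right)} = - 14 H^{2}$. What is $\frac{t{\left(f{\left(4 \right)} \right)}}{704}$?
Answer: $- \frac{7056}{11} \approx -641.45$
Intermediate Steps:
$j{\left(I,u \right)} = - u + 4 I$ ($j{\left(I,u \right)} = \left(- u + 3 I\right) + I = - u + 4 I$)
$t{\left(G \right)} = - 9 G^{2}$ ($t{\left(G \right)} = - 3 \left(- G + 4 G\right) G = - 3 \cdot 3 G G = - 3 \cdot 3 G^{2} = - 9 G^{2}$)
$\frac{t{\left(f{\left(4 \right)} \right)}}{704} = \frac{\left(-9\right) \left(- 14 \cdot 4^{2}\right)^{2}}{704} = - 9 \left(\left(-14\right) 16\right)^{2} \cdot \frac{1}{704} = - 9 \left(-224\right)^{2} \cdot \frac{1}{704} = \left(-9\right) 50176 \cdot \frac{1}{704} = \left(-451584\right) \frac{1}{704} = - \frac{7056}{11}$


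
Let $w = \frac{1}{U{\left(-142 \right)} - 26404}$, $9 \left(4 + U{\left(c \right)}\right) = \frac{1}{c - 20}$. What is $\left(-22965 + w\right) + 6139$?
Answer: $- \frac{647849207948}{38502865} \approx -16826.0$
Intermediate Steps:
$U{\left(c \right)} = -4 + \frac{1}{9 \left(-20 + c\right)}$ ($U{\left(c \right)} = -4 + \frac{1}{9 \left(c - 20\right)} = -4 + \frac{1}{9 \left(-20 + c\right)}$)
$w = - \frac{1458}{38502865}$ ($w = \frac{1}{\frac{721 - -5112}{9 \left(-20 - 142\right)} - 26404} = \frac{1}{\frac{721 + 5112}{9 \left(-162\right)} - 26404} = \frac{1}{\frac{1}{9} \left(- \frac{1}{162}\right) 5833 - 26404} = \frac{1}{- \frac{5833}{1458} - 26404} = \frac{1}{- \frac{38502865}{1458}} = - \frac{1458}{38502865} \approx -3.7867 \cdot 10^{-5}$)
$\left(-22965 + w\right) + 6139 = \left(-22965 - \frac{1458}{38502865}\right) + 6139 = - \frac{884218296183}{38502865} + 6139 = - \frac{647849207948}{38502865}$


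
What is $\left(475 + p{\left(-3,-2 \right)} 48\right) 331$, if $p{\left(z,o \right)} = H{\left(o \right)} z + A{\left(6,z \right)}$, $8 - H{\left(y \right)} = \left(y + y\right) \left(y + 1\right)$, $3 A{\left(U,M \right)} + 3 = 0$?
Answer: $-49319$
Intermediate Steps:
$A{\left(U,M \right)} = -1$ ($A{\left(U,M \right)} = -1 + \frac{1}{3} \cdot 0 = -1 + 0 = -1$)
$H{\left(y \right)} = 8 - 2 y \left(1 + y\right)$ ($H{\left(y \right)} = 8 - \left(y + y\right) \left(y + 1\right) = 8 - 2 y \left(1 + y\right)$)
$p{\left(z,o \right)} = -1 + z \left(8 - 2 o - 2 o^{2}\right)$ ($p{\left(z,o \right)} = \left(8 - 2 o - 2 o^{2}\right) z - 1 = z \left(8 - 2 o - 2 o^{2}\right) - 1 = -1 + z \left(8 - 2 o - 2 o^{2}\right)$)
$\left(475 + p{\left(-3,-2 \right)} 48\right) 331 = \left(475 + \left(-1 - - 6 \left(-4 - 2 + \left(-2\right)^{2}\right)\right) 48\right) 331 = \left(475 + \left(-1 - - 6 \left(-4 - 2 + 4\right)\right) 48\right) 331 = \left(475 + \left(-1 - \left(-6\right) \left(-2\right)\right) 48\right) 331 = \left(475 + \left(-1 - 12\right) 48\right) 331 = \left(475 - 624\right) 331 = \left(-149\right) 331 = -49319$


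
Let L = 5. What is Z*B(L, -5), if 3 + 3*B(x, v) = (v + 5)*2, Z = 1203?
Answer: -1203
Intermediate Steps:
B(x, v) = 7/3 + 2*v/3 (B(x, v) = -1 + ((v + 5)*2)/3 = -1 + ((5 + v)*2)/3 = -1 + (10 + 2*v)/3 = -1 + (10/3 + 2*v/3) = 7/3 + 2*v/3)
Z*B(L, -5) = 1203*(7/3 + (2/3)*(-5)) = 1203*(7/3 - 10/3) = 1203*(-1) = -1203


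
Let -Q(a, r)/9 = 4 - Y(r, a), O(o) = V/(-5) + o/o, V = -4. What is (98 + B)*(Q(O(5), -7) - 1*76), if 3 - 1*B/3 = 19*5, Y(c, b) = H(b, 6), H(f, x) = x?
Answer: 10324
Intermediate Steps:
Y(c, b) = 6
O(o) = 9/5 (O(o) = -4/(-5) + o/o = -4*(-⅕) + 1 = ⅘ + 1 = 9/5)
B = -276 (B = 9 - 57*5 = 9 - 3*95 = 9 - 285 = -276)
Q(a, r) = 18 (Q(a, r) = -9*(4 - 1*6) = -9*(4 - 6) = -9*(-2) = 18)
(98 + B)*(Q(O(5), -7) - 1*76) = (98 - 276)*(18 - 1*76) = -178*(18 - 76) = -178*(-58) = 10324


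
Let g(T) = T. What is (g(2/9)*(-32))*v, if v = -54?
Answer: 384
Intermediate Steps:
(g(2/9)*(-32))*v = ((2/9)*(-32))*(-54) = -64/9*(-54) = 384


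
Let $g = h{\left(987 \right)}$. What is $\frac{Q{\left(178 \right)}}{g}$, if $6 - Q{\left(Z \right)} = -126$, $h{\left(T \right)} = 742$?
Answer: $\frac{66}{371} \approx 0.1779$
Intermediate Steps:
$Q{\left(Z \right)} = 132$ ($Q{\left(Z \right)} = 6 - -126 = 6 + 126 = 132$)
$g = 742$
$\frac{Q{\left(178 \right)}}{g} = \frac{132}{742} = 132 \cdot \frac{1}{742} = \frac{66}{371}$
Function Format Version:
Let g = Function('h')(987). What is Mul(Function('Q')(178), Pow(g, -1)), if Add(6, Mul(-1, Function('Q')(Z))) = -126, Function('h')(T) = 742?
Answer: Rational(66, 371) ≈ 0.17790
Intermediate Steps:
Function('Q')(Z) = 132 (Function('Q')(Z) = Add(6, Mul(-1, -126)) = Add(6, 126) = 132)
g = 742
Mul(Function('Q')(178), Pow(g, -1)) = Mul(132, Pow(742, -1)) = Mul(132, Rational(1, 742)) = Rational(66, 371)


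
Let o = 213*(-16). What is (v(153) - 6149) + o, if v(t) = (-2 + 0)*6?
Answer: -9569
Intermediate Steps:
v(t) = -12 (v(t) = -2*6 = -12)
o = -3408
(v(153) - 6149) + o = (-12 - 6149) - 3408 = -6161 - 3408 = -9569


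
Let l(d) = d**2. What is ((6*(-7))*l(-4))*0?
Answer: 0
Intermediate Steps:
((6*(-7))*l(-4))*0 = ((6*(-7))*(-4)**2)*0 = -42*16*0 = -672*0 = 0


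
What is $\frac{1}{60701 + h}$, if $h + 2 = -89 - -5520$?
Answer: $\frac{1}{66130} \approx 1.5122 \cdot 10^{-5}$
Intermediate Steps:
$h = 5429$ ($h = -2 - -5431 = -2 + \left(-89 + 5520\right) = -2 + 5431 = 5429$)
$\frac{1}{60701 + h} = \frac{1}{60701 + 5429} = \frac{1}{66130}$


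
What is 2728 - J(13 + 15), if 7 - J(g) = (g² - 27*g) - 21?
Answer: 2728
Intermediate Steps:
J(g) = 28 - g² + 27*g (J(g) = 7 - ((g² - 27*g) - 21) = 7 - (-21 + g² - 27*g) = 7 + (21 - g² + 27*g) = 28 - g² + 27*g)
2728 - J(13 + 15) = 2728 - (28 - (13 + 15)² + 27*(13 + 15)) = 2728 - (28 - 1*28² + 27*28) = 2728 - (28 - 1*784 + 756) = 2728 - (28 - 784 + 756) = 2728 - 1*0 = 2728 + 0 = 2728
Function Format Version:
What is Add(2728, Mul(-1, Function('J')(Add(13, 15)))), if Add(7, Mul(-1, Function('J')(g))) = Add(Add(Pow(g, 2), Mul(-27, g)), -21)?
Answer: 2728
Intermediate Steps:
Function('J')(g) = Add(28, Mul(-1, Pow(g, 2)), Mul(27, g)) (Function('J')(g) = Add(7, Mul(-1, Add(Add(Pow(g, 2), Mul(-27, g)), -21))) = Add(7, Mul(-1, Add(-21, Pow(g, 2), Mul(-27, g)))) = Add(7, Add(21, Mul(-1, Pow(g, 2)), Mul(27, g))) = Add(28, Mul(-1, Pow(g, 2)), Mul(27, g)))
Add(2728, Mul(-1, Function('J')(Add(13, 15)))) = Add(2728, Mul(-1, Add(28, Mul(-1, Pow(Add(13, 15), 2)), Mul(27, Add(13, 15))))) = Add(2728, Mul(-1, Add(28, Mul(-1, Pow(28, 2)), Mul(27, 28)))) = Add(2728, Mul(-1, Add(28, Mul(-1, 784), 756))) = Add(2728, Mul(-1, Add(28, -784, 756))) = Add(2728, Mul(-1, 0)) = Add(2728, 0) = 2728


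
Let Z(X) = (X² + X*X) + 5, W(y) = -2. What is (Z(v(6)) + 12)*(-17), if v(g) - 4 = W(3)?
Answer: -425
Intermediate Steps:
v(g) = 2 (v(g) = 4 - 2 = 2)
Z(X) = 5 + 2*X² (Z(X) = (X² + X²) + 5 = 2*X² + 5 = 5 + 2*X²)
(Z(v(6)) + 12)*(-17) = ((5 + 2*2²) + 12)*(-17) = ((5 + 2*4) + 12)*(-17) = ((5 + 8) + 12)*(-17) = (13 + 12)*(-17) = 25*(-17) = -425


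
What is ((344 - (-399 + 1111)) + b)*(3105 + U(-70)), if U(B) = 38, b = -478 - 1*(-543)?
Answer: -952329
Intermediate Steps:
b = 65 (b = -478 + 543 = 65)
((344 - (-399 + 1111)) + b)*(3105 + U(-70)) = ((344 - (-399 + 1111)) + 65)*(3105 + 38) = ((344 - 1*712) + 65)*3143 = ((344 - 712) + 65)*3143 = (-368 + 65)*3143 = -303*3143 = -952329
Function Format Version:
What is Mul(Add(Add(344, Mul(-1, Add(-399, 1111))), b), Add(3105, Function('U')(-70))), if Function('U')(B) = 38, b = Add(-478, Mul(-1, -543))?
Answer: -952329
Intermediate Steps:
b = 65 (b = Add(-478, 543) = 65)
Mul(Add(Add(344, Mul(-1, Add(-399, 1111))), b), Add(3105, Function('U')(-70))) = Mul(Add(Add(344, Mul(-1, Add(-399, 1111))), 65), Add(3105, 38)) = Mul(Add(Add(344, Mul(-1, 712)), 65), 3143) = Mul(Add(Add(344, -712), 65), 3143) = Mul(Add(-368, 65), 3143) = Mul(-303, 3143) = -952329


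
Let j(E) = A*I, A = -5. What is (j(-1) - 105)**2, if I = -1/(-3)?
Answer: 102400/9 ≈ 11378.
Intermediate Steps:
I = 1/3 (I = -1*(-1/3) = 1/3 ≈ 0.33333)
j(E) = -5/3 (j(E) = -5*1/3 = -5/3)
(j(-1) - 105)**2 = (-5/3 - 105)**2 = (-320/3)**2 = 102400/9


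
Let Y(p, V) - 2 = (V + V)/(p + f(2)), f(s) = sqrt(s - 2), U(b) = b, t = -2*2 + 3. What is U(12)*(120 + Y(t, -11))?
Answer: 1728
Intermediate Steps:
t = -1 (t = -4 + 3 = -1)
f(s) = sqrt(-2 + s)
Y(p, V) = 2 + 2*V/p (Y(p, V) = 2 + (V + V)/(p + sqrt(-2 + 2)) = 2 + (2*V)/(p + sqrt(0)) = 2 + (2*V)/(p + 0) = 2 + (2*V)/p = 2 + 2*V/p)
U(12)*(120 + Y(t, -11)) = 12*(120 + (2 + 2*(-11)/(-1))) = 12*(120 + (2 + 2*(-11)*(-1))) = 12*(120 + (2 + 22)) = 12*(120 + 24) = 12*144 = 1728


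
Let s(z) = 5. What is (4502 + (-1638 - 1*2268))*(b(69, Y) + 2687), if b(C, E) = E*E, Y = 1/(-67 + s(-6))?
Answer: 1538995521/961 ≈ 1.6015e+6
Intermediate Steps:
Y = -1/62 (Y = 1/(-67 + 5) = 1/(-62) = -1/62 ≈ -0.016129)
b(C, E) = E²
(4502 + (-1638 - 1*2268))*(b(69, Y) + 2687) = (4502 + (-1638 - 1*2268))*((-1/62)² + 2687) = (4502 + (-1638 - 2268))*(1/3844 + 2687) = (4502 - 3906)*(10328829/3844) = 596*(10328829/3844) = 1538995521/961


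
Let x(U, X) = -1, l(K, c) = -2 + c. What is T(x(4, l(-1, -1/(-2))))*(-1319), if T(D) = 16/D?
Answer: 21104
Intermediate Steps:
T(x(4, l(-1, -1/(-2))))*(-1319) = (16/(-1))*(-1319) = (16*(-1))*(-1319) = -16*(-1319) = 21104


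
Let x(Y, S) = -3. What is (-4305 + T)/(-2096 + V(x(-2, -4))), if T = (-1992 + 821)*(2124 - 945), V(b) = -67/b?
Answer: 4154742/6221 ≈ 667.86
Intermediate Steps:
T = -1380609 (T = -1171*1179 = -1380609)
(-4305 + T)/(-2096 + V(x(-2, -4))) = (-4305 - 1380609)/(-2096 - 67/(-3)) = -1384914/(-2096 - 67*(-⅓)) = -1384914/(-2096 + 67/3) = -1384914/(-6221/3) = -1384914*(-3/6221) = 4154742/6221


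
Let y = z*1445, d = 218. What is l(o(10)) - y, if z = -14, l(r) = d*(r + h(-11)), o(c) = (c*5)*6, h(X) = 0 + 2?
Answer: 86066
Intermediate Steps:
h(X) = 2
o(c) = 30*c (o(c) = (5*c)*6 = 30*c)
l(r) = 436 + 218*r (l(r) = 218*(r + 2) = 218*(2 + r) = 436 + 218*r)
y = -20230 (y = -14*1445 = -20230)
l(o(10)) - y = (436 + 218*(30*10)) - 1*(-20230) = (436 + 218*300) + 20230 = (436 + 65400) + 20230 = 65836 + 20230 = 86066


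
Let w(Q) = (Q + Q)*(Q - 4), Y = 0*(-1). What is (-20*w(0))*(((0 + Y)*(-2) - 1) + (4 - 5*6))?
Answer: 0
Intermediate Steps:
Y = 0
w(Q) = 2*Q*(-4 + Q) (w(Q) = (2*Q)*(-4 + Q) = 2*Q*(-4 + Q))
(-20*w(0))*(((0 + Y)*(-2) - 1) + (4 - 5*6)) = (-40*0*(-4 + 0))*(((0 + 0)*(-2) - 1) + (4 - 5*6)) = (-40*0*(-4))*((0*(-2) - 1) + (4 - 30)) = (-20*0)*((0 - 1) - 26) = 0*(-1 - 26) = 0*(-27) = 0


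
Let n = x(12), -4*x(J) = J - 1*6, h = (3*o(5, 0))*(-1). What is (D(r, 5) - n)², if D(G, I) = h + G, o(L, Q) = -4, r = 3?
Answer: 1089/4 ≈ 272.25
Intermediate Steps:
h = 12 (h = (3*(-4))*(-1) = -12*(-1) = 12)
x(J) = 3/2 - J/4 (x(J) = -(J - 1*6)/4 = -(J - 6)/4 = -(-6 + J)/4 = 3/2 - J/4)
n = -3/2 (n = 3/2 - ¼*12 = 3/2 - 3 = -3/2 ≈ -1.5000)
D(G, I) = 12 + G
(D(r, 5) - n)² = ((12 + 3) - 1*(-3/2))² = (15 + 3/2)² = (33/2)² = 1089/4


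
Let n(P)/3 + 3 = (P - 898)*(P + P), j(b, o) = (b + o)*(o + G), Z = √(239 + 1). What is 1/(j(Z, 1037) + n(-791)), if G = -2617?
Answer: 255101/1626889039585 + 1264*√15/8134445197925 ≈ 1.5740e-7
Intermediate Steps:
Z = 4*√15 (Z = √240 = 4*√15 ≈ 15.492)
j(b, o) = (-2617 + o)*(b + o) (j(b, o) = (b + o)*(o - 2617) = (b + o)*(-2617 + o) = (-2617 + o)*(b + o))
n(P) = -9 + 6*P*(-898 + P) (n(P) = -9 + 3*((P - 898)*(P + P)) = -9 + 3*((-898 + P)*(2*P)) = -9 + 3*(2*P*(-898 + P)) = -9 + 6*P*(-898 + P))
1/(j(Z, 1037) + n(-791)) = 1/((1037² - 10468*√15 - 2617*1037 + (4*√15)*1037) + (-9 - 5388*(-791) + 6*(-791)²)) = 1/((1075369 - 10468*√15 - 2713829 + 4148*√15) + (-9 + 4261908 + 6*625681)) = 1/((-1638460 - 6320*√15) + (-9 + 4261908 + 3754086)) = 1/((-1638460 - 6320*√15) + 8015985) = 1/(6377525 - 6320*√15)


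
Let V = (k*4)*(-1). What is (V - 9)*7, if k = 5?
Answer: -203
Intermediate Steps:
V = -20 (V = (5*4)*(-1) = 20*(-1) = -20)
(V - 9)*7 = (-20 - 9)*7 = -29*7 = -203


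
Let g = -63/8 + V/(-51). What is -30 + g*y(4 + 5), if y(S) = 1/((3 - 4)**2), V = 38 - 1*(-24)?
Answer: -15949/408 ≈ -39.091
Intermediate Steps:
V = 62 (V = 38 + 24 = 62)
g = -3709/408 (g = -63/8 + 62/(-51) = -63*1/8 + 62*(-1/51) = -63/8 - 62/51 = -3709/408 ≈ -9.0907)
y(S) = 1 (y(S) = 1/((-1)**2) = 1/1 = 1)
-30 + g*y(4 + 5) = -30 - 3709/408*1 = -30 - 3709/408 = -15949/408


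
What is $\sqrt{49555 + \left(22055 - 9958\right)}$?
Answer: $2 \sqrt{15413} \approx 248.3$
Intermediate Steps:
$\sqrt{49555 + \left(22055 - 9958\right)} = \sqrt{49555 + 12097} = \sqrt{61652} = 2 \sqrt{15413}$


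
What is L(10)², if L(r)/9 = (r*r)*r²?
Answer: 8100000000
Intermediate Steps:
L(r) = 9*r⁴ (L(r) = 9*((r*r)*r²) = 9*(r²*r²) = 9*r⁴)
L(10)² = (9*10⁴)² = (9*10000)² = 90000² = 8100000000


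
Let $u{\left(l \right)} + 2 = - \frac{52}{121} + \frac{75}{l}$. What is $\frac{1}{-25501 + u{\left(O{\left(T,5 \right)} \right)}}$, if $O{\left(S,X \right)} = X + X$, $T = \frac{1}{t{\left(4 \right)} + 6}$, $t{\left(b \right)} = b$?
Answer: $- \frac{242}{6170015} \approx -3.9222 \cdot 10^{-5}$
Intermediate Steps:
$T = \frac{1}{10}$ ($T = \frac{1}{4 + 6} = \frac{1}{10} \approx 0.1$)
$O{\left(S,X \right)} = 2 X$
$u{\left(l \right)} = - \frac{294}{121} + \frac{75}{l}$ ($u{\left(l \right)} = -2 + \left(- \frac{52}{121} + \frac{75}{l}\right) = -2 + \left(\left(-52\right) \frac{1}{121} + \frac{75}{l}\right) = -2 - \left(\frac{52}{121} - \frac{75}{l}\right) = - \frac{294}{121} + \frac{75}{l}$)
$\frac{1}{-25501 + u{\left(O{\left(T,5 \right)} \right)}} = \frac{1}{-25501 - \left(\frac{294}{121} - \frac{75}{2 \cdot 5}\right)} = \frac{1}{-25501 - \left(\frac{294}{121} - \frac{75}{10}\right)} = \frac{1}{-25501 + \left(- \frac{294}{121} + 75 \cdot \frac{1}{10}\right)} = \frac{1}{-25501 + \left(- \frac{294}{121} + \frac{15}{2}\right)} = \frac{1}{-25501 + \frac{1227}{242}} = \frac{1}{- \frac{6170015}{242}} = - \frac{242}{6170015}$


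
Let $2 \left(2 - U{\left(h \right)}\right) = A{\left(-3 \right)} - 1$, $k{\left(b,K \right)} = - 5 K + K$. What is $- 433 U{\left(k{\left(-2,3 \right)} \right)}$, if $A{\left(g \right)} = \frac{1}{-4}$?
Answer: $- \frac{9093}{8} \approx -1136.6$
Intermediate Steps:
$k{\left(b,K \right)} = - 4 K$
$A{\left(g \right)} = - \frac{1}{4}$
$U{\left(h \right)} = \frac{21}{8}$ ($U{\left(h \right)} = 2 - \frac{- \frac{1}{4} - 1}{2} = 2 - - \frac{5}{8} = 2 + \frac{5}{8} = \frac{21}{8}$)
$- 433 U{\left(k{\left(-2,3 \right)} \right)} = \left(-433\right) \frac{21}{8} = - \frac{9093}{8}$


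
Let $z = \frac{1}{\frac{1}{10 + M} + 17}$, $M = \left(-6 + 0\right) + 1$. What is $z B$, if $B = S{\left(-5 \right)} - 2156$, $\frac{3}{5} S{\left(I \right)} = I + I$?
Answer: $- \frac{16295}{129} \approx -126.32$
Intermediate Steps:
$M = -5$ ($M = -6 + 1 = -5$)
$S{\left(I \right)} = \frac{10 I}{3}$ ($S{\left(I \right)} = \frac{5 \left(I + I\right)}{3} = \frac{5 \cdot 2 I}{3} = \frac{10 I}{3}$)
$B = - \frac{6518}{3}$ ($B = \frac{10}{3} \left(-5\right) - 2156 = - \frac{50}{3} - 2156 = - \frac{6518}{3} \approx -2172.7$)
$z = \frac{5}{86}$ ($z = \frac{1}{\frac{1}{10 - 5} + 17} = \frac{1}{\frac{1}{5} + 17} = \frac{1}{\frac{86}{5}} = \frac{5}{86} \approx 0.05814$)
$z B = \frac{5}{86} \left(- \frac{6518}{3}\right) = - \frac{16295}{129}$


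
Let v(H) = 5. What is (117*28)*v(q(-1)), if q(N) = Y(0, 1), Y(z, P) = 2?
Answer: 16380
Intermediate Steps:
q(N) = 2
(117*28)*v(q(-1)) = (117*28)*5 = 3276*5 = 16380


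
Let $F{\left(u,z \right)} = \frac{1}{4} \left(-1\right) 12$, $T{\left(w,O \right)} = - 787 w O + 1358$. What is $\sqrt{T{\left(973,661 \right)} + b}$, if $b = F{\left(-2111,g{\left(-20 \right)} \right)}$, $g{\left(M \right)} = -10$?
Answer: $2 i \sqrt{126540014} \approx 22498.0 i$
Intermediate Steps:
$T{\left(w,O \right)} = 1358 - 787 O w$ ($T{\left(w,O \right)} = - 787 O w + 1358 = 1358 - 787 O w$)
$F{\left(u,z \right)} = -3$ ($F{\left(u,z \right)} = \frac{1}{4} \left(-1\right) 12 = \left(- \frac{1}{4}\right) 12 = -3$)
$b = -3$
$\sqrt{T{\left(973,661 \right)} + b} = \sqrt{\left(1358 - 520207 \cdot 973\right) - 3} = \sqrt{\left(1358 - 506161411\right) - 3} = \sqrt{-506160053 - 3} = \sqrt{-506160056} = 2 i \sqrt{126540014}$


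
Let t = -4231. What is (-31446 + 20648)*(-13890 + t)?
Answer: 195670558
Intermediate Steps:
(-31446 + 20648)*(-13890 + t) = (-31446 + 20648)*(-13890 - 4231) = -10798*(-18121) = 195670558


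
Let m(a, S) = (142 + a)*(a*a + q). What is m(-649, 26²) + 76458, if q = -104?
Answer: -213419721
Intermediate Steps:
m(a, S) = (-104 + a²)*(142 + a) (m(a, S) = (142 + a)*(a*a - 104) = (142 + a)*(a² - 104) = (142 + a)*(-104 + a²) = (-104 + a²)*(142 + a))
m(-649, 26²) + 76458 = (-14768 + (-649)³ - 104*(-649) + 142*(-649)²) + 76458 = (-14768 - 273359449 + 67496 + 142*421201) + 76458 = (-14768 - 273359449 + 67496 + 59810542) + 76458 = -213496179 + 76458 = -213419721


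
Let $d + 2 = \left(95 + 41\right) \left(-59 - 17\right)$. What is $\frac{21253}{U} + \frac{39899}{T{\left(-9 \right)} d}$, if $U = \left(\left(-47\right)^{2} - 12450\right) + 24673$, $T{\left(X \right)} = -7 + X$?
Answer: $\frac{63925603}{37299504} \approx 1.7138$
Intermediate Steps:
$d = -10338$ ($d = -2 + \left(95 + 41\right) \left(-59 - 17\right) = -2 + 136 \left(-76\right) = -2 - 10336 = -10338$)
$U = 14432$ ($U = \left(2209 - 12450\right) + 24673 = -10241 + 24673 = 14432$)
$\frac{21253}{U} + \frac{39899}{T{\left(-9 \right)} d} = \frac{21253}{14432} + \frac{39899}{\left(-7 - 9\right) \left(-10338\right)} = 21253 \cdot \frac{1}{14432} + \frac{39899}{\left(-16\right) \left(-10338\right)} = \frac{21253}{14432} + \frac{39899}{165408} = \frac{63925603}{37299504}$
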